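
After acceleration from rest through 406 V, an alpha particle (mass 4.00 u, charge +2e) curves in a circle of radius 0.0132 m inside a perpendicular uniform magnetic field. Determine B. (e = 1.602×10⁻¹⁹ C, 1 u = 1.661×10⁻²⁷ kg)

B ≈ 0.311 T

v = √(2|q|V/m) = √(2·3.204×10⁻¹⁹·406/6.644×10⁻²⁷) ≈ 1.979×10⁵ m/s.
B = mv/(|q|r) = (6.644×10⁻²⁷)(1.979×10⁵)/((3.204×10⁻¹⁹)(0.0132)) ≈ 0.311 T.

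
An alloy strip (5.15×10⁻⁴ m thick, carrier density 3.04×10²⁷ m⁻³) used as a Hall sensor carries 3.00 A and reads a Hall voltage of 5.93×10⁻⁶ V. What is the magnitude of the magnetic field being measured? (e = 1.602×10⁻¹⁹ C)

From V_H = IB/(n e t), B = V_H n e t / I.
B = (5.93×10⁻⁶)(3.04×10²⁷)(1.602×10⁻¹⁹)(5.15×10⁻⁴)/3.00 ≈ 0.496 T.

B ≈ 0.496 T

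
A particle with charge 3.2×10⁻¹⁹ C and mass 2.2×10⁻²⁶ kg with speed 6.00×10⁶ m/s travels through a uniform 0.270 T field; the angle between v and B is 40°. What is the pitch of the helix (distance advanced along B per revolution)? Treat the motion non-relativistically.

p ≈ 7.35 m

v∥ = v cosθ = 6.00×10⁶·cos40° ≈ 4.596×10⁶ m/s.
T = 2πm/(|q|B) = 2π(2.2×10⁻²⁶)/((3.2×10⁻¹⁹)(0.270)) ≈ 1.600×10⁻⁶ s.
pitch = v∥ T = (4.596×10⁶)(1.600×10⁻⁶) ≈ 7.35 m.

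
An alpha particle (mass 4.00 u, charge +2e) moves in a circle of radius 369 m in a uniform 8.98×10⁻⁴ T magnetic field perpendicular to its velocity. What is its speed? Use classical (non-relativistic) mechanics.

From |q|vB = mv²/r, v = |q|Br/m.
v = (3.204×10⁻¹⁹)(8.98×10⁻⁴)(369)/6.644×10⁻²⁷ ≈ 1.60×10⁷ m/s.

v ≈ 1.60×10⁷ m/s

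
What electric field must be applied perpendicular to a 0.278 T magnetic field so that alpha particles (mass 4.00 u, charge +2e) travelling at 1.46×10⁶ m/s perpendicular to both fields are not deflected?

E = 4.06×10⁵ V/m

For straight-line motion qE = qvB, so E = vB.
E = 1.46×10⁶ × 0.278 = 4.06×10⁵ V/m.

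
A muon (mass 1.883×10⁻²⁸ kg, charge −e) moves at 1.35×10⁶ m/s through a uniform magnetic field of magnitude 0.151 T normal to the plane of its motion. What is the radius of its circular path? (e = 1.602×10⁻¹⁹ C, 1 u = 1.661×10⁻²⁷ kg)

r ≈ 0.0105 m

The magnetic force provides the centripetal force: |q|vB = mv²/r.
r = mv/(|q|B) = (1.883×10⁻²⁸)(1.35×10⁶)/((1.602×10⁻¹⁹)(0.151)) ≈ 0.0105 m.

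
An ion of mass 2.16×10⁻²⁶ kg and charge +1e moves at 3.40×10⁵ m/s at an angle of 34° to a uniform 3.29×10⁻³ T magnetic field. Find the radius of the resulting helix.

r ≈ 7.79 m

v⊥ = v sinθ = 3.40×10⁵·sin34° ≈ 1.901×10⁵ m/s.
r = m v⊥/(|q|B) = (2.16×10⁻²⁶)(1.901×10⁵)/((1.602×10⁻¹⁹)(3.29×10⁻³)) ≈ 7.79 m.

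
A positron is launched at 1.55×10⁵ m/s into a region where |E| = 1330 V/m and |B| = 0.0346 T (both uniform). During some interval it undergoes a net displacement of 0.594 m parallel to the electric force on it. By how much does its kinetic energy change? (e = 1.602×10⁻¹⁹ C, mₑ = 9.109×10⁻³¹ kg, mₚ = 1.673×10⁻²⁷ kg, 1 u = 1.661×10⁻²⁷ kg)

ΔKE ≈ 1.27×10⁻¹⁶ J

The magnetic force is always ⟂ v and does no work; only the electric force changes KE.
ΔKE = F_E · d = |q|E d = (1.602×10⁻¹⁹)(1330)(0.594) ≈ 1.27×10⁻¹⁶ J.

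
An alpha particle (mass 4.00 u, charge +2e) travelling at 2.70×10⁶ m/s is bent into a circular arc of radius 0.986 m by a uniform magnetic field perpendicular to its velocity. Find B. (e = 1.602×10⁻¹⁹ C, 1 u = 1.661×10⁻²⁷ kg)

From |q|vB = mv²/r, B = mv/(|q|r).
B = (6.644×10⁻²⁷)(2.70×10⁶)/((3.204×10⁻¹⁹)(0.986)) ≈ 0.0568 T.

B ≈ 0.0568 T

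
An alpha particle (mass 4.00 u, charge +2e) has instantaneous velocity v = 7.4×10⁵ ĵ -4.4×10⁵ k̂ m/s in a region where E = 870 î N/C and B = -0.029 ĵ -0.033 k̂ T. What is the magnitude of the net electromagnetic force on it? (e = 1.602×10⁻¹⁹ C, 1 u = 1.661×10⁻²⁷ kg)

|F| ≈ 1.16×10⁻¹⁴ N

v×B = (-3.72×10⁴, 0, 0) N/C.
E + v×B = (-3.63×10⁴, 0, 0) N/C.
F = q(E + v×B) = (3.204×10⁻¹⁹ C)·(-3.63×10⁴, 0, 0) = (-1.16×10⁻¹⁴, 0, 0) N.
|F| = 1.16×10⁻¹⁴ N.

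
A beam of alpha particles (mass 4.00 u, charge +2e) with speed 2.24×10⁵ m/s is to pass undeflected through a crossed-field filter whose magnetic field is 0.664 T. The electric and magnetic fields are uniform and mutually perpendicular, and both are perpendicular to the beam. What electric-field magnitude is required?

E = 1.49×10⁵ V/m

For straight-line motion qE = qvB, so E = vB.
E = 2.24×10⁵ × 0.664 = 1.49×10⁵ V/m.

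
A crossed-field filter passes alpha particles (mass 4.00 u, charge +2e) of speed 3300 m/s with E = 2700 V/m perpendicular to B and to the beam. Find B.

Balance of forces in the selector: qE = qvB ⇒ B = E/v.
B = 2700/3300 = 0.82 T.

B = 0.82 T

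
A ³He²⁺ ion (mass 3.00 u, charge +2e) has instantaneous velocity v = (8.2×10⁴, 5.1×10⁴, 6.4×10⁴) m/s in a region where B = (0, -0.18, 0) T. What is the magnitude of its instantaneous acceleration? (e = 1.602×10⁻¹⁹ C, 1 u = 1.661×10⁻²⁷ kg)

v×B = (1.15×10⁴, 0, -1.48×10⁴) N/C.
F = q v×B = (3.204×10⁻¹⁹ C)·(1.15×10⁴, 0, -1.48×10⁴) = (3.69×10⁻¹⁵, 0, -4.73×10⁻¹⁵) N.
|a| = |F|/m = 5.999×10⁻¹⁵/4.983×10⁻²⁷ ≈ 1.20×10¹² m/s².

|a| ≈ 1.20×10¹² m/s²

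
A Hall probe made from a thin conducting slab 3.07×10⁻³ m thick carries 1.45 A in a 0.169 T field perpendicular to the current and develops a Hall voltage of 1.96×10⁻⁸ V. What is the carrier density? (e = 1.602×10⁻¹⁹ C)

n ≈ 2.54×10²⁸ m⁻³

From V_H = IB/(n e t), n = IB/(V_H e t).
n = (1.45)(0.169)/((1.96×10⁻⁸)(1.602×10⁻¹⁹)(3.07×10⁻³)) ≈ 2.54×10²⁸ m⁻³.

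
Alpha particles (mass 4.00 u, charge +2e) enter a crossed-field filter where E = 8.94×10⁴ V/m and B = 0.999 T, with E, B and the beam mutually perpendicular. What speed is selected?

For undeflected motion the electric and magnetic forces balance: qE = qvB.
v = E/B = 8.94×10⁴/0.999 = 8.95×10⁴ m/s.

v = 8.95×10⁴ m/s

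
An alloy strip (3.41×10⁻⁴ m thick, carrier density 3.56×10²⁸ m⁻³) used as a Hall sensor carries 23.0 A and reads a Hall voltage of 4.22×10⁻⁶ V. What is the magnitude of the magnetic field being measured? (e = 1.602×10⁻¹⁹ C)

B ≈ 0.357 T

From V_H = IB/(n e t), B = V_H n e t / I.
B = (4.22×10⁻⁶)(3.56×10²⁸)(1.602×10⁻¹⁹)(3.41×10⁻⁴)/23.0 ≈ 0.357 T.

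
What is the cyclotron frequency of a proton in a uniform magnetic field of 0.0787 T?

f ≈ 1.20×10⁶ Hz

f = |q|B/(2πm).
f = (1.602×10⁻¹⁹)(0.0787)/(2π·1.673×10⁻²⁷) ≈ 1.20×10⁶ Hz.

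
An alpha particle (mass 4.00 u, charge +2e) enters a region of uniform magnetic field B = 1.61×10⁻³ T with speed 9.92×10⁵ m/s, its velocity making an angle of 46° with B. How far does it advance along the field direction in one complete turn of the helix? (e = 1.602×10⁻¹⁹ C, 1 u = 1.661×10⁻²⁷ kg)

p ≈ 55.8 m

v∥ = v cosθ = 9.92×10⁵·cos46° ≈ 6.891×10⁵ m/s.
T = 2πm/(|q|B) = 2π(6.644×10⁻²⁷)/((3.204×10⁻¹⁹)(1.61×10⁻³)) ≈ 8.093×10⁻⁵ s.
pitch = v∥ T = (6.891×10⁵)(8.093×10⁻⁵) ≈ 55.8 m.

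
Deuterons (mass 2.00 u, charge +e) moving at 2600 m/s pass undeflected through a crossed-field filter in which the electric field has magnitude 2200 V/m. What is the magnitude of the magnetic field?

Balance of forces in the selector: qE = qvB ⇒ B = E/v.
B = 2200/2600 = 0.85 T.

B = 0.85 T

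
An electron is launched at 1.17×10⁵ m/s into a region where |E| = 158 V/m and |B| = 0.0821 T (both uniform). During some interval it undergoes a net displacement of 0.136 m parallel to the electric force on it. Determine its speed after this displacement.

B does no work; ΔKE = |q|E d.
½mv_f² = ½mv₀² + |q|Ed = ½(9.109×10⁻³¹)(1.17×10⁵)² + (1.602×10⁻¹⁹)(158)(0.136) ≈ 6.235×10⁻²¹ J + 3.442×10⁻¹⁸ J ≈ 3.449×10⁻¹⁸ J.
v_f = √(2·3.449×10⁻¹⁸/9.109×10⁻³¹) ≈ 2.75×10⁶ m/s.

v_f ≈ 2.75×10⁶ m/s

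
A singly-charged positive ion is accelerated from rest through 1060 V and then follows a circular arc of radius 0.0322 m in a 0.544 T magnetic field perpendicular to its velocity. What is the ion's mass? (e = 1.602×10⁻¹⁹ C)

m ≈ 2.32×10⁻²⁶ kg

Combine |q|V = ½mv² and r = mv/(|q|B): eliminate v to get m = qB²r²/(2V).
m = (1.602×10⁻¹⁹)(0.544)²(0.0322)²/(2·1060) ≈ 2.32×10⁻²⁶ kg.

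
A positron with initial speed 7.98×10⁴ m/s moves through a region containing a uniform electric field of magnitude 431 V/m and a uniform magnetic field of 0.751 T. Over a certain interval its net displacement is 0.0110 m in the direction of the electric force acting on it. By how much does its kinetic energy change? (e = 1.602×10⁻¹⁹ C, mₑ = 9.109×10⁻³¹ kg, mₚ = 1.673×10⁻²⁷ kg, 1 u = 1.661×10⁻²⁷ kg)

The magnetic force is always ⟂ v and does no work; only the electric force changes KE.
ΔKE = F_E · d = |q|E d = (1.602×10⁻¹⁹)(431)(0.0110) ≈ 7.60×10⁻¹⁹ J.

ΔKE ≈ 7.60×10⁻¹⁹ J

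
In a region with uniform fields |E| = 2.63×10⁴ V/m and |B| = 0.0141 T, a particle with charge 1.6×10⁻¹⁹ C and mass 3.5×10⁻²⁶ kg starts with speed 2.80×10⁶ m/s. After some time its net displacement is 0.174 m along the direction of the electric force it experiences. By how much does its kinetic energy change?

The magnetic force is always ⟂ v and does no work; only the electric force changes KE.
ΔKE = F_E · d = |q|E d = (1.6×10⁻¹⁹)(2.63×10⁴)(0.174) ≈ 7.32×10⁻¹⁶ J.

ΔKE ≈ 7.32×10⁻¹⁶ J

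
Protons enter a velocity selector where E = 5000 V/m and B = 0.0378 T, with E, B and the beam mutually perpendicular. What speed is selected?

v = 1.32×10⁵ m/s

Straight-line motion ⇒ electric and magnetic forces cancel, so E = vB.
v = E/B = 5000/0.0378 = 1.32×10⁵ m/s.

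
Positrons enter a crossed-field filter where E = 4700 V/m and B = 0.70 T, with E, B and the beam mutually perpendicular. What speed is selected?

Zero net Lorentz force requires |qE| = |q v×B|, i.e. E = vB.
v = E/B = 4700/0.70 = 6700 m/s.
The result is independent of the particle's charge and mass.

v = 6700 m/s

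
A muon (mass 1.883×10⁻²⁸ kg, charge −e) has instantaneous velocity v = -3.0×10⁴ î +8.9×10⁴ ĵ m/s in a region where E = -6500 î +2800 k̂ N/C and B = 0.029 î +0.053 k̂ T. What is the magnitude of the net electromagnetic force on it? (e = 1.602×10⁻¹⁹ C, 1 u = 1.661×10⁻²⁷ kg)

v×B = (4720, 1590, -2580) N/C.
E + v×B = (-1780, 1590, 219) N/C.
F = q(E + v×B) = (−1.602×10⁻¹⁹ C)·(-1780, 1590, 219) = (2.86×10⁻¹⁶, -2.55×10⁻¹⁶, -3.51×10⁻¹⁷) N.
|F| = 3.84×10⁻¹⁶ N.

|F| ≈ 3.84×10⁻¹⁶ N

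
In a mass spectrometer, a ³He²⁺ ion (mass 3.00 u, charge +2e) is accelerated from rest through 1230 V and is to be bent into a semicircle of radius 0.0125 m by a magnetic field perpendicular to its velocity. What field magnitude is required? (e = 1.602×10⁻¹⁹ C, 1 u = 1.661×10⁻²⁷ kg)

v = √(2|q|V/m) = √(2·3.204×10⁻¹⁹·1230/4.983×10⁻²⁷) ≈ 3.977×10⁵ m/s.
B = mv/(|q|r) = (4.983×10⁻²⁷)(3.977×10⁵)/((3.204×10⁻¹⁹)(0.0125)) ≈ 0.495 T.

B ≈ 0.495 T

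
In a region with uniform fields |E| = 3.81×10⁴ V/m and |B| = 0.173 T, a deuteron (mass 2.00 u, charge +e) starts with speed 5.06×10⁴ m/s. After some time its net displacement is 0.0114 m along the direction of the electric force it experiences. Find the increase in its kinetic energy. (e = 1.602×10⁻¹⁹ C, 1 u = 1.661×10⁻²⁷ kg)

ΔKE ≈ 6.96×10⁻¹⁷ J

The magnetic force is always ⟂ v and does no work; only the electric force changes KE.
ΔKE = F_E · d = |q|E d = (1.602×10⁻¹⁹)(3.81×10⁴)(0.0114) ≈ 6.96×10⁻¹⁷ J.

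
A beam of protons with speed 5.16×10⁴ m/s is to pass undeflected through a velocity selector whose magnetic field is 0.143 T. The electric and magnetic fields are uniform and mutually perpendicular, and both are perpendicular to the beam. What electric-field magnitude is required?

For straight-line motion qE = qvB, so E = vB.
E = 5.16×10⁴ × 0.143 = 7380 V/m.

E = 7380 V/m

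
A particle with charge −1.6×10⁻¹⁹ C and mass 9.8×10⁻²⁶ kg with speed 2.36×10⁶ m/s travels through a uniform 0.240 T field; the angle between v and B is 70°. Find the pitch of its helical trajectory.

p ≈ 12.9 m

v∥ = v cosθ = 2.36×10⁶·cos70° ≈ 8.072×10⁵ m/s.
T = 2πm/(|q|B) = 2π(9.8×10⁻²⁶)/((1.6×10⁻¹⁹)(0.240)) ≈ 1.604×10⁻⁵ s.
pitch = v∥ T = (8.072×10⁵)(1.604×10⁻⁵) ≈ 12.9 m.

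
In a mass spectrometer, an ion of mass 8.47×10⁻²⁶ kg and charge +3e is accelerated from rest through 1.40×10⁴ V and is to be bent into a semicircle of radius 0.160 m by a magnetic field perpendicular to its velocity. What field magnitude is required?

v = √(2|q|V/m) = √(2·4.806×10⁻¹⁹·1.40×10⁴/8.47×10⁻²⁶) ≈ 3.986×10⁵ m/s.
B = mv/(|q|r) = (8.47×10⁻²⁶)(3.986×10⁵)/((4.806×10⁻¹⁹)(0.160)) ≈ 0.439 T.

B ≈ 0.439 T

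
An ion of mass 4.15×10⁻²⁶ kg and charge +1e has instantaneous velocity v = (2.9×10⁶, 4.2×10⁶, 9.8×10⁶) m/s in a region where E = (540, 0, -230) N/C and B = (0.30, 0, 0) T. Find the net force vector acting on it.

v×B = (0, 2.94×10⁶, -1.26×10⁶) N/C.
E + v×B = (540, 2.94×10⁶, -1.26×10⁶) N/C.
F = q(E + v×B) = (1.602×10⁻¹⁹ C)·(540, 2.94×10⁶, -1.26×10⁶) = (8.65×10⁻¹⁷, 4.71×10⁻¹³, -2.02×10⁻¹³) N.

F ≈ (8.65×10⁻¹⁷, 4.71×10⁻¹³, -2.02×10⁻¹³) N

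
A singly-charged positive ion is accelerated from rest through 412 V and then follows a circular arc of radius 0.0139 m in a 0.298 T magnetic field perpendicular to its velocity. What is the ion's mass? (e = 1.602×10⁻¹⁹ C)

Combine |q|V = ½mv² and r = mv/(|q|B): eliminate v to get m = qB²r²/(2V).
m = (1.602×10⁻¹⁹)(0.298)²(0.0139)²/(2·412) ≈ 3.34×10⁻²⁷ kg.

m ≈ 3.34×10⁻²⁷ kg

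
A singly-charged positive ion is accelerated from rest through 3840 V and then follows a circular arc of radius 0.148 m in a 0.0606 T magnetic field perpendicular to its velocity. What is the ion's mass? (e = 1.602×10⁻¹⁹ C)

Combine |q|V = ½mv² and r = mv/(|q|B): eliminate v to get m = qB²r²/(2V).
m = (1.602×10⁻¹⁹)(0.0606)²(0.148)²/(2·3840) ≈ 1.68×10⁻²⁷ kg.

m ≈ 1.68×10⁻²⁷ kg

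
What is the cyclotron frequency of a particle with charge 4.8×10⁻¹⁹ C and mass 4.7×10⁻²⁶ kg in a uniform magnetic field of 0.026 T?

f = |q|B/(2πm).
f = (4.8×10⁻¹⁹)(0.026)/(2π·4.7×10⁻²⁶) ≈ 4.2×10⁴ Hz.

f ≈ 4.2×10⁴ Hz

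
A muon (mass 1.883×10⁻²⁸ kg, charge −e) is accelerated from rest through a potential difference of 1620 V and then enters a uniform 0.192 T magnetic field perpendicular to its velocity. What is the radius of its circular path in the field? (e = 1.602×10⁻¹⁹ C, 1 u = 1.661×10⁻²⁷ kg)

r ≈ 0.0102 m

Acceleration: |q|V = ½mv² ⇒ v = √(2|q|V/m) = √(2·1.602×10⁻¹⁹·1620/1.883×10⁻²⁸) ≈ 1.660×10⁶ m/s.
In the field: r = mv/(|q|B) = (1.883×10⁻²⁸)(1.660×10⁶)/((1.602×10⁻¹⁹)(0.192)) ≈ 0.0102 m.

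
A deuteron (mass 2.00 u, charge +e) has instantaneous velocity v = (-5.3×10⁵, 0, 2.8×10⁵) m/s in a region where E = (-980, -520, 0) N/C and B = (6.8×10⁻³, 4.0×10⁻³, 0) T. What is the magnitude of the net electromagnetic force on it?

v×B = (-1120, 1900, -2120) N/C.
E + v×B = (-2100, 1380, -2120) N/C.
F = q(E + v×B) = (1.602×10⁻¹⁹ C)·(-2100, 1380, -2120) = (-3.36×10⁻¹⁶, 2.22×10⁻¹⁶, -3.40×10⁻¹⁶) N.
|F| = 5.27×10⁻¹⁶ N.

|F| ≈ 5.27×10⁻¹⁶ N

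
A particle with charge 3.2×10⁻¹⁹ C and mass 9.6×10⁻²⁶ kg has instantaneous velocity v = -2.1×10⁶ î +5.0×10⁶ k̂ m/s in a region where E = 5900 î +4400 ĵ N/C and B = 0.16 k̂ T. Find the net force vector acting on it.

F ≈ (1.89×10⁻¹⁵, 1.09×10⁻¹³, 0) N

v×B = (0, 3.36×10⁵, 0) N/C.
E + v×B = (5900, 3.40×10⁵, 0) N/C.
F = q(E + v×B) = (3.2×10⁻¹⁹ C)·(5900, 3.40×10⁵, 0) = (1.89×10⁻¹⁵, 1.09×10⁻¹³, 0) N.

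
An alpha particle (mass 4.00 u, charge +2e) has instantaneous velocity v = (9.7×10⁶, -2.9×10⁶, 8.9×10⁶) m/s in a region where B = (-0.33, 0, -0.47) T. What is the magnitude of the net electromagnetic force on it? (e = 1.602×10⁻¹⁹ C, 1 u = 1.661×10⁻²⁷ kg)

v×B = (1.36×10⁶, 1.62×10⁶, -9.57×10⁵) N/C.
F = q v×B = (3.204×10⁻¹⁹ C)·(1.36×10⁶, 1.62×10⁶, -9.57×10⁵) = (4.37×10⁻¹³, 5.20×10⁻¹³, -3.07×10⁻¹³) N.
|F| = 7.45×10⁻¹³ N.

|F| ≈ 7.45×10⁻¹³ N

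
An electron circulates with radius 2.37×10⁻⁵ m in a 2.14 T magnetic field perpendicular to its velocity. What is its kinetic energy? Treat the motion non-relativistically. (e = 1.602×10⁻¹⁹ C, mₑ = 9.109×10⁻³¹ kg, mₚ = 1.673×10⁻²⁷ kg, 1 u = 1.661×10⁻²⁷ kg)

KE ≈ 3.62×10⁻¹⁷ J

v = |q|Br/m, then KE = ½mv² = (qBr)²/(2m).
v = (1.602×10⁻¹⁹)(2.14)(2.37×10⁻⁵)/9.109×10⁻³¹ ≈ 8.920×10⁶ m/s.
KE = ½(9.109×10⁻³¹)(8.920×10⁶)² ≈ 3.62×10⁻¹⁷ J.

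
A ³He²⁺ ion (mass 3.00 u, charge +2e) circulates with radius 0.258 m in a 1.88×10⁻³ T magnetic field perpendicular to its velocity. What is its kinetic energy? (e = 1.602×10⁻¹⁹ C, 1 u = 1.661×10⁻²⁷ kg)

v = |q|Br/m, then KE = ½mv² = (qBr)²/(2m).
v = (3.204×10⁻¹⁹)(1.88×10⁻³)(0.258)/4.983×10⁻²⁷ ≈ 3.119×10⁴ m/s.
KE = ½(4.983×10⁻²⁷)(3.119×10⁴)² ≈ 2.42×10⁻¹⁸ J = 15.1 eV.

KE ≈ 15.1 eV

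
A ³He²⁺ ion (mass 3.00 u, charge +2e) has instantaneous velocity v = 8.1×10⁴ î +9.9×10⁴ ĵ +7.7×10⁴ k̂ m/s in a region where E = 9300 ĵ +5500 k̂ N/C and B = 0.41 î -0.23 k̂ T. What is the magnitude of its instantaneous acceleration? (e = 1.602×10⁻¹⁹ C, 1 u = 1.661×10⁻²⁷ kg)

v×B = (-2.28×10⁴, 5.02×10⁴, -4.06×10⁴) N/C.
E + v×B = (-2.28×10⁴, 5.95×10⁴, -3.51×10⁴) N/C.
F = q(E + v×B) = (3.204×10⁻¹⁹ C)·(-2.28×10⁴, 5.95×10⁴, -3.51×10⁴) = (-7.30×10⁻¹⁵, 1.91×10⁻¹⁴, -1.12×10⁻¹⁴) N.
|a| = |F|/m = 2.330×10⁻¹⁴/4.983×10⁻²⁷ ≈ 4.68×10¹² m/s².

|a| ≈ 4.68×10¹² m/s²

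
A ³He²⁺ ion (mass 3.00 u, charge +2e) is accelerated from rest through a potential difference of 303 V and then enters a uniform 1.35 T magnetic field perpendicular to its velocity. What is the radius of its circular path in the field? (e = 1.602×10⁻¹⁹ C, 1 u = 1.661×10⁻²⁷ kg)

Acceleration: |q|V = ½mv² ⇒ v = √(2|q|V/m) = √(2·3.204×10⁻¹⁹·303/4.983×10⁻²⁷) ≈ 1.974×10⁵ m/s.
In the field: r = mv/(|q|B) = (4.983×10⁻²⁷)(1.974×10⁵)/((3.204×10⁻¹⁹)(1.35)) ≈ 2.27×10⁻³ m.

r ≈ 2.27×10⁻³ m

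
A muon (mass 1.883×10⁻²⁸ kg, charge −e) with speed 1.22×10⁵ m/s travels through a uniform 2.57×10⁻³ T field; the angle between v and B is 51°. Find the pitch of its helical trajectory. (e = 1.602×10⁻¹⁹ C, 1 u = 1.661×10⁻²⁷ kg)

v∥ = v cosθ = 1.22×10⁵·cos51° ≈ 7.678×10⁴ m/s.
T = 2πm/(|q|B) = 2π(1.883×10⁻²⁸)/((1.602×10⁻¹⁹)(2.57×10⁻³)) ≈ 2.874×10⁻⁶ s.
pitch = v∥ T = (7.678×10⁴)(2.874×10⁻⁶) ≈ 0.221 m.

p ≈ 0.221 m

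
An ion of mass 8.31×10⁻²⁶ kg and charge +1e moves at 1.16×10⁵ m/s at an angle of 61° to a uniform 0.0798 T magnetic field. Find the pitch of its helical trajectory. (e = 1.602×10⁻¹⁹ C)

v∥ = v cosθ = 1.16×10⁵·cos61° ≈ 5.624×10⁴ m/s.
T = 2πm/(|q|B) = 2π(8.31×10⁻²⁶)/((1.602×10⁻¹⁹)(0.0798)) ≈ 4.084×10⁻⁵ s.
pitch = v∥ T = (5.624×10⁴)(4.084×10⁻⁵) ≈ 2.30 m.

p ≈ 2.30 m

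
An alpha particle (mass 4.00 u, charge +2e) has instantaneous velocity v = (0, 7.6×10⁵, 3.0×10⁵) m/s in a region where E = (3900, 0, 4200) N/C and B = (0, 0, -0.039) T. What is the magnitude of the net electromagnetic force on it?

|F| ≈ 8.36×10⁻¹⁵ N

v×B = (-2.96×10⁴, 0, 0) N/C.
E + v×B = (-2.57×10⁴, 0, 4200) N/C.
F = q(E + v×B) = (3.204×10⁻¹⁹ C)·(-2.57×10⁴, 0, 4200) = (-8.25×10⁻¹⁵, 0, 1.35×10⁻¹⁵) N.
|F| = 8.36×10⁻¹⁵ N.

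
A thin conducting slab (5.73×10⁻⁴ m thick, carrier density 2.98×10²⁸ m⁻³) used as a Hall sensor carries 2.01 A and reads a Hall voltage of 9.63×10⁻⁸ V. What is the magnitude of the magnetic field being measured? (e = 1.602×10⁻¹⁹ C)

From V_H = IB/(n e t), B = V_H n e t / I.
B = (9.63×10⁻⁸)(2.98×10²⁸)(1.602×10⁻¹⁹)(5.73×10⁻⁴)/2.01 ≈ 0.131 T.

B ≈ 0.131 T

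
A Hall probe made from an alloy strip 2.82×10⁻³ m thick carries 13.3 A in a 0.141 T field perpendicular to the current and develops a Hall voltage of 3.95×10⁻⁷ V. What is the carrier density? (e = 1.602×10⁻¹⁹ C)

n ≈ 1.05×10²⁸ m⁻³

From V_H = IB/(n e t), n = IB/(V_H e t).
n = (13.3)(0.141)/((3.95×10⁻⁷)(1.602×10⁻¹⁹)(2.82×10⁻³)) ≈ 1.05×10²⁸ m⁻³.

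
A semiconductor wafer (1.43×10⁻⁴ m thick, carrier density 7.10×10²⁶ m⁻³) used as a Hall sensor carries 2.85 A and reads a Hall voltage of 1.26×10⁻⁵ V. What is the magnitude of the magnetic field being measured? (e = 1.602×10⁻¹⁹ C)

From V_H = IB/(n e t), B = V_H n e t / I.
B = (1.26×10⁻⁵)(7.10×10²⁶)(1.602×10⁻¹⁹)(1.43×10⁻⁴)/2.85 ≈ 0.0719 T.

B ≈ 0.0719 T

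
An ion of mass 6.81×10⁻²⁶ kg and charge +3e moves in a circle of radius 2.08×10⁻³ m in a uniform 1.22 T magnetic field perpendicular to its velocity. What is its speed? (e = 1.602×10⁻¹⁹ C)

v ≈ 1.79×10⁴ m/s

From |q|vB = mv²/r, v = |q|Br/m.
v = (4.806×10⁻¹⁹)(1.22)(2.08×10⁻³)/6.81×10⁻²⁶ ≈ 1.79×10⁴ m/s.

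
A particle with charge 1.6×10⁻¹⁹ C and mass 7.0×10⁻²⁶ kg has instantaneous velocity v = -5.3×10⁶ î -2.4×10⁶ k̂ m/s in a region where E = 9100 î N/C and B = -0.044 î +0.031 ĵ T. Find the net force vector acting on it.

F ≈ (1.34×10⁻¹⁴, 1.69×10⁻¹⁴, -2.63×10⁻¹⁴) N

v×B = (7.44×10⁴, 1.06×10⁵, -1.64×10⁵) N/C.
E + v×B = (8.35×10⁴, 1.06×10⁵, -1.64×10⁵) N/C.
F = q(E + v×B) = (1.6×10⁻¹⁹ C)·(8.35×10⁴, 1.06×10⁵, -1.64×10⁵) = (1.34×10⁻¹⁴, 1.69×10⁻¹⁴, -2.63×10⁻¹⁴) N.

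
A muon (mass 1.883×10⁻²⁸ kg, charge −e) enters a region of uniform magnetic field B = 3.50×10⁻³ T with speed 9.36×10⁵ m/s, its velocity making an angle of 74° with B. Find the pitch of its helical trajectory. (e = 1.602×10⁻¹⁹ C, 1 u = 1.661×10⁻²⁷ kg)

p ≈ 0.544 m

v∥ = v cosθ = 9.36×10⁵·cos74° ≈ 2.580×10⁵ m/s.
T = 2πm/(|q|B) = 2π(1.883×10⁻²⁸)/((1.602×10⁻¹⁹)(3.50×10⁻³)) ≈ 2.110×10⁻⁶ s.
pitch = v∥ T = (2.580×10⁵)(2.110×10⁻⁶) ≈ 0.544 m.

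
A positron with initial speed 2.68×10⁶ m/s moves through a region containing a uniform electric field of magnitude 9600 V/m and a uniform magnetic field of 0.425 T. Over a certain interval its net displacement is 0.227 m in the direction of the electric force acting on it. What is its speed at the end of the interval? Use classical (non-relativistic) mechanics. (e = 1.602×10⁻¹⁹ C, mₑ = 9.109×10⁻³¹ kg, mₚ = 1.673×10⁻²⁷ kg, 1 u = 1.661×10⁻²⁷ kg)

v_f ≈ 2.78×10⁷ m/s

B does no work; ΔKE = |q|E d.
½mv_f² = ½mv₀² + |q|Ed = ½(9.109×10⁻³¹)(2.68×10⁶)² + (1.602×10⁻¹⁹)(9600)(0.227) ≈ 3.271×10⁻¹⁸ J + 3.491×10⁻¹⁶ J ≈ 3.524×10⁻¹⁶ J.
v_f = √(2·3.524×10⁻¹⁶/9.109×10⁻³¹) ≈ 2.78×10⁷ m/s.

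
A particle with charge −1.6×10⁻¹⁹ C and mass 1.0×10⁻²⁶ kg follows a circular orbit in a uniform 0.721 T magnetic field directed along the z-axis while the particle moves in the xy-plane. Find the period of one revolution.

The cyclotron period depends only on m, q, B: T = 2πm/(|q|B).
T = 2π(1.0×10⁻²⁶)/((1.6×10⁻¹⁹)(0.721)) ≈ 5.45×10⁻⁷ s.

T ≈ 5.45×10⁻⁷ s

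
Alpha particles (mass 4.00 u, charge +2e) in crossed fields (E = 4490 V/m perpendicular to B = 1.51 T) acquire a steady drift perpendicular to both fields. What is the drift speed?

The steady drift has the magnetic force balancing the electric force, so v_d = E/B.
v_d = 4490/1.51 = 2970 m/s.

v_d ≈ 2970 m/s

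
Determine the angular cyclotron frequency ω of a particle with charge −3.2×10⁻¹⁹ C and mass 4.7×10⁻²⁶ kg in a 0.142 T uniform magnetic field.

ω ≈ 9.67×10⁵ rad/s

ω = |q|B/m.
ω = (3.2×10⁻¹⁹)(0.142)/4.7×10⁻²⁶ ≈ 9.67×10⁵ rad/s.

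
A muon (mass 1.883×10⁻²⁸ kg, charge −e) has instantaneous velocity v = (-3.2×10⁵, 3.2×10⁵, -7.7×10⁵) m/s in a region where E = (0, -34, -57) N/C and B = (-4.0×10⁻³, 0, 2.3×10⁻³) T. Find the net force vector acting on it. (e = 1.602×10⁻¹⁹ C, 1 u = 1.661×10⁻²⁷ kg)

F ≈ (-1.18×10⁻¹⁶, -6.06×10⁻¹⁶, -1.96×10⁻¹⁶) N

v×B = (736, 3820, 1280) N/C.
E + v×B = (736, 3780, 1220) N/C.
F = q(E + v×B) = (−1.602×10⁻¹⁹ C)·(736, 3780, 1220) = (-1.18×10⁻¹⁶, -6.06×10⁻¹⁶, -1.96×10⁻¹⁶) N.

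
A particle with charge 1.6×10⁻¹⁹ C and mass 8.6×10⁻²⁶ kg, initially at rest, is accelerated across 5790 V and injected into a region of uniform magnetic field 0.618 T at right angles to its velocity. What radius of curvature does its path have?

Acceleration: |q|V = ½mv² ⇒ v = √(2|q|V/m) = √(2·1.6×10⁻¹⁹·5790/8.6×10⁻²⁶) ≈ 1.468×10⁵ m/s.
In the field: r = mv/(|q|B) = (8.6×10⁻²⁶)(1.468×10⁵)/((1.6×10⁻¹⁹)(0.618)) ≈ 0.128 m.

r ≈ 0.128 m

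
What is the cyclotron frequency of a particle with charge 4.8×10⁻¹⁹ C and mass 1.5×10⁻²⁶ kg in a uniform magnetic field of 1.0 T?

f = |q|B/(2πm).
f = (4.8×10⁻¹⁹)(1.0)/(2π·1.5×10⁻²⁶) ≈ 5.1×10⁶ Hz.

f ≈ 5.1×10⁶ Hz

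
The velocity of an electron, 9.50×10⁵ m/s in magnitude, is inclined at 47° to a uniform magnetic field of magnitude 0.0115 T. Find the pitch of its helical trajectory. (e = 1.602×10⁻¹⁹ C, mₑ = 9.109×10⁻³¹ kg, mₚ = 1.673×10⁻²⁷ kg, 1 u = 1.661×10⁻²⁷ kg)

p ≈ 2.01×10⁻³ m

v∥ = v cosθ = 9.50×10⁵·cos47° ≈ 6.479×10⁵ m/s.
T = 2πm/(|q|B) = 2π(9.109×10⁻³¹)/((1.602×10⁻¹⁹)(0.0115)) ≈ 3.107×10⁻⁹ s.
pitch = v∥ T = (6.479×10⁵)(3.107×10⁻⁹) ≈ 2.01×10⁻³ m.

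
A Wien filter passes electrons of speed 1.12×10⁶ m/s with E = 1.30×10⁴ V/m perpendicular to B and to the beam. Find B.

Balance of forces in the selector: qE = qvB ⇒ B = E/v.
B = 1.30×10⁴/1.12×10⁶ = 0.0116 T.

B = 0.0116 T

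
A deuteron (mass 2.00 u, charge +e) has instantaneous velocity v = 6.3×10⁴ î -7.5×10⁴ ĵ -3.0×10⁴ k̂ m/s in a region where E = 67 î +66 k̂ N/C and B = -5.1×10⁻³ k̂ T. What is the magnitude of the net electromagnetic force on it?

v×B = (382, 321, 0) N/C.
E + v×B = (450, 321, 66.0) N/C.
F = q(E + v×B) = (1.602×10⁻¹⁹ C)·(450, 321, 66.0) = (7.20×10⁻¹⁷, 5.15×10⁻¹⁷, 1.06×10⁻¹⁷) N.
|F| = 8.91×10⁻¹⁷ N.

|F| ≈ 8.91×10⁻¹⁷ N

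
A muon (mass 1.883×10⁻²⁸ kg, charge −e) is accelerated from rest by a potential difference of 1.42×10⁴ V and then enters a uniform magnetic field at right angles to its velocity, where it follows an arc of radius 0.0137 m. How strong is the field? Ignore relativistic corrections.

v = √(2|q|V/m) = √(2·1.602×10⁻¹⁹·1.42×10⁴/1.883×10⁻²⁸) ≈ 4.915×10⁶ m/s.
B = mv/(|q|r) = (1.883×10⁻²⁸)(4.915×10⁶)/((1.602×10⁻¹⁹)(0.0137)) ≈ 0.422 T.

B ≈ 0.422 T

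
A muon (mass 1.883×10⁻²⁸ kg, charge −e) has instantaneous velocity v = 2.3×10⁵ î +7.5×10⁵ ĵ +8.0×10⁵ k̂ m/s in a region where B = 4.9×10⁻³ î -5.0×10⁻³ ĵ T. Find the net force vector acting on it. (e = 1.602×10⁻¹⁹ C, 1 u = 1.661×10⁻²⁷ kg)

v×B = (4000, 3920, -4820) N/C.
F = q v×B = (−1.602×10⁻¹⁹ C)·(4000, 3920, -4820) = (-6.41×10⁻¹⁶, -6.28×10⁻¹⁶, 7.73×10⁻¹⁶) N.

F ≈ (-6.41×10⁻¹⁶, -6.28×10⁻¹⁶, 7.73×10⁻¹⁶) N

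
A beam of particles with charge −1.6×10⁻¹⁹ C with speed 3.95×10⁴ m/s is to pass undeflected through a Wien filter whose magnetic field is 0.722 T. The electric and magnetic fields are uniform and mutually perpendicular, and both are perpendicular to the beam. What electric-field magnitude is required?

E = 2.85×10⁴ V/m

For straight-line motion qE = qvB, so E = vB.
E = 3.95×10⁴ × 0.722 = 2.85×10⁴ V/m.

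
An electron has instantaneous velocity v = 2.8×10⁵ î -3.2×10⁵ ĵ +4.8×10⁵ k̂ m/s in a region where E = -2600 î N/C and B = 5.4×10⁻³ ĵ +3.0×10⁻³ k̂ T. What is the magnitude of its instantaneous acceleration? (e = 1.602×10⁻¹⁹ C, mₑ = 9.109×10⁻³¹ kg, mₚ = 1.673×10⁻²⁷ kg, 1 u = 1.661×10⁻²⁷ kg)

|a| ≈ 1.12×10¹⁵ m/s²

v×B = (-3550, -840, 1510) N/C.
E + v×B = (-6150, -840, 1510) N/C.
F = q(E + v×B) = (−1.602×10⁻¹⁹ C)·(-6150, -840, 1510) = (9.86×10⁻¹⁶, 1.35×10⁻¹⁶, -2.42×10⁻¹⁶) N.
|a| = |F|/m = 1.024×10⁻¹⁵/9.109×10⁻³¹ ≈ 1.12×10¹⁵ m/s².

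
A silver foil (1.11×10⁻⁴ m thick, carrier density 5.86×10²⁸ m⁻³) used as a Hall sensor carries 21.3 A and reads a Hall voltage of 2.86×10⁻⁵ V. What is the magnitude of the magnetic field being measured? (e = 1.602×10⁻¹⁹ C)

From V_H = IB/(n e t), B = V_H n e t / I.
B = (2.86×10⁻⁵)(5.86×10²⁸)(1.602×10⁻¹⁹)(1.11×10⁻⁴)/21.3 ≈ 1.40 T.

B ≈ 1.40 T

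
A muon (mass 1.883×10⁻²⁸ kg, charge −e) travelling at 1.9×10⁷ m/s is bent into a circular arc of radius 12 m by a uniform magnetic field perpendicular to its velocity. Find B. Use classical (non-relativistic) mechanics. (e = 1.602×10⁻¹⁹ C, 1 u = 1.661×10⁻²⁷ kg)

From |q|vB = mv²/r, B = mv/(|q|r).
B = (1.883×10⁻²⁸)(1.9×10⁷)/((1.602×10⁻¹⁹)(12)) ≈ 1.9×10⁻³ T.

B ≈ 1.9×10⁻³ T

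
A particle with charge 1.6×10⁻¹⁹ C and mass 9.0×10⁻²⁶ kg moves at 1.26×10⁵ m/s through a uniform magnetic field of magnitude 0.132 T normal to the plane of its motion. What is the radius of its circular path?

The magnetic force provides the centripetal force: |q|vB = mv²/r.
r = mv/(|q|B) = (9.0×10⁻²⁶)(1.26×10⁵)/((1.6×10⁻¹⁹)(0.132)) ≈ 0.537 m.

r ≈ 0.537 m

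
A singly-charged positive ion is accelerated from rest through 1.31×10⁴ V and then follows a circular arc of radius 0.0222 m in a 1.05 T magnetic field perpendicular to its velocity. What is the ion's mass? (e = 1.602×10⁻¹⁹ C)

Combine |q|V = ½mv² and r = mv/(|q|B): eliminate v to get m = qB²r²/(2V).
m = (1.602×10⁻¹⁹)(1.05)²(0.0222)²/(2·1.31×10⁴) ≈ 3.32×10⁻²⁷ kg.

m ≈ 3.32×10⁻²⁷ kg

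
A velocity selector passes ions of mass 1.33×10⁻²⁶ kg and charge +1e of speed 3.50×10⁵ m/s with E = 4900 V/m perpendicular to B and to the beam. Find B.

B = 0.0140 T

Balance of forces in the selector: qE = qvB ⇒ B = E/v.
B = 4900/3.50×10⁵ = 0.0140 T.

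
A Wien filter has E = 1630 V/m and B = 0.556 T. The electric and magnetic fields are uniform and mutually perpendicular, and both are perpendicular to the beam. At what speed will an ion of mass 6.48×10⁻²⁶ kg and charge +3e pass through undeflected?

v = 2930 m/s

Zero net Lorentz force requires |qE| = |q v×B|, i.e. E = vB.
v = E/B = 1630/0.556 = 2930 m/s.
The result is independent of the particle's charge and mass.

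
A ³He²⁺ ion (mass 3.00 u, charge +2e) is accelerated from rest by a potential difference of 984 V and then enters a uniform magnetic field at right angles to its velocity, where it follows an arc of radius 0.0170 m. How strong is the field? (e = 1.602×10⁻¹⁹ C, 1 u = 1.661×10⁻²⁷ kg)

v = √(2|q|V/m) = √(2·3.204×10⁻¹⁹·984/4.983×10⁻²⁷) ≈ 3.557×10⁵ m/s.
B = mv/(|q|r) = (4.983×10⁻²⁷)(3.557×10⁵)/((3.204×10⁻¹⁹)(0.0170)) ≈ 0.325 T.

B ≈ 0.325 T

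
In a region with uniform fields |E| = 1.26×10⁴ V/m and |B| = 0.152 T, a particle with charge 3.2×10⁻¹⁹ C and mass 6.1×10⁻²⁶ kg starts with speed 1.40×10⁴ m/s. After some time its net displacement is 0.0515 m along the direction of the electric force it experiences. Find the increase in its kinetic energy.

The magnetic force is always ⟂ v and does no work; only the electric force changes KE.
ΔKE = F_E · d = |q|E d = (3.2×10⁻¹⁹)(1.26×10⁴)(0.0515) ≈ 2.08×10⁻¹⁶ J.

ΔKE ≈ 2.08×10⁻¹⁶ J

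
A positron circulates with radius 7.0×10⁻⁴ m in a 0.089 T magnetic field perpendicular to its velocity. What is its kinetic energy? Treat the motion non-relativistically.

KE ≈ 5.5×10⁻¹⁷ J

v = |q|Br/m, then KE = ½mv² = (qBr)²/(2m).
v = (1.602×10⁻¹⁹)(0.089)(7.0×10⁻⁴)/9.109×10⁻³¹ ≈ 1.096×10⁷ m/s.
KE = ½(9.109×10⁻³¹)(1.096×10⁷)² ≈ 5.5×10⁻¹⁷ J.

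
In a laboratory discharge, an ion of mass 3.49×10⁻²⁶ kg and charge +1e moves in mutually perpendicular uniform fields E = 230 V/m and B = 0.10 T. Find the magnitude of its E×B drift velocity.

v_d ≈ 2300 m/s

In crossed fields the guiding centre drifts at v_d = |E×B|/B² = E/B, independent of charge and mass.
v_d = 230/0.10 = 2300 m/s.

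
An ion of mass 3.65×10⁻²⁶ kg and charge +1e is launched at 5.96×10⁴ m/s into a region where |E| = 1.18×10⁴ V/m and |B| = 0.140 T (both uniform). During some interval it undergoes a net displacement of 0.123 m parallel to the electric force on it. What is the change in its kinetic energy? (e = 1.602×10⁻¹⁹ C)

The magnetic force is always ⟂ v and does no work; only the electric force changes KE.
ΔKE = F_E · d = |q|E d = (1.602×10⁻¹⁹)(1.18×10⁴)(0.123) ≈ 2.33×10⁻¹⁶ J.

ΔKE ≈ 2.33×10⁻¹⁶ J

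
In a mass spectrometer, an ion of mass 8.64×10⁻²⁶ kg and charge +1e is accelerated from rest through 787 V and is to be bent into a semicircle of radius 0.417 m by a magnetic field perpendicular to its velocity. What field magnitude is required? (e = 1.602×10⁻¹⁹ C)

v = √(2|q|V/m) = √(2·1.602×10⁻¹⁹·787/8.64×10⁻²⁶) ≈ 5.402×10⁴ m/s.
B = mv/(|q|r) = (8.64×10⁻²⁶)(5.402×10⁴)/((1.602×10⁻¹⁹)(0.417)) ≈ 0.0699 T.

B ≈ 0.0699 T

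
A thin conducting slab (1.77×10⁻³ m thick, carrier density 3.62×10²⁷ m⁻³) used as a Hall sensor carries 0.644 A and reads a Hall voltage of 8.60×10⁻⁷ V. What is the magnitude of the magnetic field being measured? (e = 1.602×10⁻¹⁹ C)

From V_H = IB/(n e t), B = V_H n e t / I.
B = (8.60×10⁻⁷)(3.62×10²⁷)(1.602×10⁻¹⁹)(1.77×10⁻³)/0.644 ≈ 1.37 T.

B ≈ 1.37 T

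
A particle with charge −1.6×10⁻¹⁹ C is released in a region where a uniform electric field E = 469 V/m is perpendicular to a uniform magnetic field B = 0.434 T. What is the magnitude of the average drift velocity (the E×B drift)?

v_d ≈ 1080 m/s

The E×B drift speed is v_d = E/B.
v_d = 469/0.434 = 1080 m/s.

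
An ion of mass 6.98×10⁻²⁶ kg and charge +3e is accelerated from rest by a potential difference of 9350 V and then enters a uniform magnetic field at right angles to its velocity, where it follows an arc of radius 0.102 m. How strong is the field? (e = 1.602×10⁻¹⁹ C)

v = √(2|q|V/m) = √(2·4.806×10⁻¹⁹·9350/6.98×10⁻²⁶) ≈ 3.588×10⁵ m/s.
B = mv/(|q|r) = (6.98×10⁻²⁶)(3.588×10⁵)/((4.806×10⁻¹⁹)(0.102)) ≈ 0.511 T.

B ≈ 0.511 T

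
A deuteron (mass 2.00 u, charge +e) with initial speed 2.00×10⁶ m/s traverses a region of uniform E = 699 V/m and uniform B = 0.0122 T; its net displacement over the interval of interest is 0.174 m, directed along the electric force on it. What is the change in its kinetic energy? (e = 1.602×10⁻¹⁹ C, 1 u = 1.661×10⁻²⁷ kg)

ΔKE ≈ 1.95×10⁻¹⁷ J

The magnetic force is always ⟂ v and does no work; only the electric force changes KE.
ΔKE = F_E · d = |q|E d = (1.602×10⁻¹⁹)(699)(0.174) ≈ 1.95×10⁻¹⁷ J.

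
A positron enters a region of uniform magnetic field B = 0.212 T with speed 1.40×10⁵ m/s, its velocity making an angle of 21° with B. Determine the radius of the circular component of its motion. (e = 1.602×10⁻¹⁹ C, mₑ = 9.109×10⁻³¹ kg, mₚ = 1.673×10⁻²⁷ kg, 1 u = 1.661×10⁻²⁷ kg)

v⊥ = v sinθ = 1.40×10⁵·sin21° ≈ 5.017×10⁴ m/s.
r = m v⊥/(|q|B) = (9.109×10⁻³¹)(5.017×10⁴)/((1.602×10⁻¹⁹)(0.212)) ≈ 1.35×10⁻⁶ m.

r ≈ 1.35×10⁻⁶ m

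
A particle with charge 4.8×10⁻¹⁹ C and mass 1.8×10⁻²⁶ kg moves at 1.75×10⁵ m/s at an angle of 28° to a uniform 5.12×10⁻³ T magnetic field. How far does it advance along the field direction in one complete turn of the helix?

p ≈ 7.11 m

v∥ = v cosθ = 1.75×10⁵·cos28° ≈ 1.545×10⁵ m/s.
T = 2πm/(|q|B) = 2π(1.8×10⁻²⁶)/((4.8×10⁻¹⁹)(5.12×10⁻³)) ≈ 4.602×10⁻⁵ s.
pitch = v∥ T = (1.545×10⁵)(4.602×10⁻⁵) ≈ 7.11 m.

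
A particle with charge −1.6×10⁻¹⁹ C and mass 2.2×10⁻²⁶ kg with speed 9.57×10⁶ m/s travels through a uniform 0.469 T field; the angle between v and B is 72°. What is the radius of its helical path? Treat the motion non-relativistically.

r ≈ 2.67 m

v⊥ = v sinθ = 9.57×10⁶·sin72° ≈ 9.102×10⁶ m/s.
r = m v⊥/(|q|B) = (2.2×10⁻²⁶)(9.102×10⁶)/((1.6×10⁻¹⁹)(0.469)) ≈ 2.67 m.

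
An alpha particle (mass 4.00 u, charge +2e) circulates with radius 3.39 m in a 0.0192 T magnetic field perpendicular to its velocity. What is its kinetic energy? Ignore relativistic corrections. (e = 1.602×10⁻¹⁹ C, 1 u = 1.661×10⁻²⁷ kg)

KE ≈ 3.27×10⁻¹⁴ J

v = |q|Br/m, then KE = ½mv² = (qBr)²/(2m).
v = (3.204×10⁻¹⁹)(0.0192)(3.39)/6.644×10⁻²⁷ ≈ 3.139×10⁶ m/s.
KE = ½(6.644×10⁻²⁷)(3.139×10⁶)² ≈ 3.27×10⁻¹⁴ J.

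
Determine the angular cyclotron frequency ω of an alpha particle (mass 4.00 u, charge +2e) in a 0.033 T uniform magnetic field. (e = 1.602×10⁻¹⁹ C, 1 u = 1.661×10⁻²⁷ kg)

ω ≈ 1.6×10⁶ rad/s

ω = |q|B/m.
ω = (3.204×10⁻¹⁹)(0.033)/6.644×10⁻²⁷ ≈ 1.6×10⁶ rad/s.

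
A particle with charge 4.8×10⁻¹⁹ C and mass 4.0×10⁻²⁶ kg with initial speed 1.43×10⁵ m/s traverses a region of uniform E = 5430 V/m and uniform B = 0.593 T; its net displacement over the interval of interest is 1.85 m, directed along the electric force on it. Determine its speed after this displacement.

B does no work; ΔKE = |q|E d.
½mv_f² = ½mv₀² + |q|Ed = ½(4.0×10⁻²⁶)(1.43×10⁵)² + (4.8×10⁻¹⁹)(5430)(1.85) ≈ 4.090×10⁻¹⁶ J + 4.822×10⁻¹⁵ J ≈ 5.231×10⁻¹⁵ J.
v_f = √(2·5.231×10⁻¹⁵/4.0×10⁻²⁶) ≈ 5.11×10⁵ m/s.

v_f ≈ 5.11×10⁵ m/s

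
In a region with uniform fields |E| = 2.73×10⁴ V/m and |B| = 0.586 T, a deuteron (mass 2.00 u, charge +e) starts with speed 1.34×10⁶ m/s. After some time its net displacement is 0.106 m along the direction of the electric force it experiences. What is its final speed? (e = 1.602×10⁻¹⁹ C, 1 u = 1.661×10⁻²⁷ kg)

v_f ≈ 1.44×10⁶ m/s

B does no work; ΔKE = |q|E d.
½mv_f² = ½mv₀² + |q|Ed = ½(3.322×10⁻²⁷)(1.34×10⁶)² + (1.602×10⁻¹⁹)(2.73×10⁴)(0.106) ≈ 2.982×10⁻¹⁵ J + 4.636×10⁻¹⁶ J ≈ 3.446×10⁻¹⁵ J.
v_f = √(2·3.446×10⁻¹⁵/3.322×10⁻²⁷) ≈ 1.44×10⁶ m/s.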